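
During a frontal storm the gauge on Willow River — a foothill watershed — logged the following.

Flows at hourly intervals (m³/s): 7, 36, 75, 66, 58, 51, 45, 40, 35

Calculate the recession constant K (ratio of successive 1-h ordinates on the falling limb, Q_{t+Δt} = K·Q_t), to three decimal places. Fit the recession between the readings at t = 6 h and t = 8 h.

K ≈ 0.882

Using the recession-limb readings at t = 6 h and t = 8 h: Q falls from 45 to 35 m³/s over 2 intervals.
K = (Q₂/Q₁)^(1/2) = (35/45)^(1/2) = 0.882.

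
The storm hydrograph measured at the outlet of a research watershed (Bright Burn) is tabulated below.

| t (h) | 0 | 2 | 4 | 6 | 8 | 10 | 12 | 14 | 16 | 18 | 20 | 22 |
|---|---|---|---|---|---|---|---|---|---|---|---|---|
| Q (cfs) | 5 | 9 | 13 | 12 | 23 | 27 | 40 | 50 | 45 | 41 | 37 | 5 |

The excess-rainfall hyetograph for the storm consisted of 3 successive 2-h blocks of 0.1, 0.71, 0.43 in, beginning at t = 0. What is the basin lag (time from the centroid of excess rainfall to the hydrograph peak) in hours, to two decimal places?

t_L ≈ 10.47 h

Centroid of excess rainfall: t_c = Σ P_i·t̄_i / ΣP_i = 3.5323 h (block centres at 1, 3, 5 h).
Hydrograph peak occurs at t = 14 h, so basin lag t_L = 14 − 3.5323 = 10.47 h.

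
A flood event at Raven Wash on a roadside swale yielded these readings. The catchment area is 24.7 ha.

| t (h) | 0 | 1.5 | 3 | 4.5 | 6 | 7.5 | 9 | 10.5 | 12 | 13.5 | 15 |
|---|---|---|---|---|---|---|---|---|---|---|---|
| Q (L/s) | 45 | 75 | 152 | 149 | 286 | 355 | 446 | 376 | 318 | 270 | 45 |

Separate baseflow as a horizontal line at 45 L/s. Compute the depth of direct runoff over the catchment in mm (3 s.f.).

Direct runoff: 0.0, 30.0, 107.0, 104.0, 241.0, 310.0, 401.0, 331.0, 273.0, 225.0, 0.0 L/s; ΣQ_DR = 2022 L/s.
V = ΣQ_DR · Δt = 2022 × 5400 s = 1.092 × 10^7 L.
Over A = 24.7 ha, depth = V / A = 44.2 mm.

d ≈ 44.2 mm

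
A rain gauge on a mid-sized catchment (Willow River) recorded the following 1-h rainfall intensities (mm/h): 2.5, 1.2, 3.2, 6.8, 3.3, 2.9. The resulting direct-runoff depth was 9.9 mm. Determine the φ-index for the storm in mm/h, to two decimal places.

φ ≈ 1.76 mm/h

Only the 5 blocks with intensity above φ contribute runoff: 2.5, 3.2, 6.8, 3.3, 2.9 mm/h.
Σ(I−φ)·Δt = d  ⇒  (2.5+3.2+6.8+3.3+2.9 − 5φ)·1 = 9.9
φ = (18.70 − 9.9/1) / 5 = 1.76 mm/h.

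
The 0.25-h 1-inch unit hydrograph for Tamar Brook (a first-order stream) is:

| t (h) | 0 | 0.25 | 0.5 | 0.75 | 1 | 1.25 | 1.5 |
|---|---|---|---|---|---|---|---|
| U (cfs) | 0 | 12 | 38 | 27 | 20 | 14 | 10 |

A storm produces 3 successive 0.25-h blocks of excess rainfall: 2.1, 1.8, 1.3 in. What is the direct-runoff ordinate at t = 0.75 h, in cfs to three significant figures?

Q ≈ 141 cfs

By discrete convolution, Q_j = Σ (P_i / 1 in) · U_{j−i}.
At t = 0.75 h (j=3): Q = (2.1/1)·27 + (1.8/1)·38 + (1.3/1)·12 = 141 cfs.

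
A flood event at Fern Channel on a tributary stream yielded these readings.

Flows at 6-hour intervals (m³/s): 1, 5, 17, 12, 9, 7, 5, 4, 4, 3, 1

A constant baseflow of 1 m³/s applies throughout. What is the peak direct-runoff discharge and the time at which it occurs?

Subtracting baseflow gives direct-runoff ordinates: 0.0, 4.0, 16.0, 11.0, 8.0, 6.0, 4.0, 3.0, 3.0, 2.0, 0.0 m³/s.
The maximum is 16.0 m³/s, occurring at the reading for t = 12 h.

Q_p = 16.0 m³/s at t = 12 h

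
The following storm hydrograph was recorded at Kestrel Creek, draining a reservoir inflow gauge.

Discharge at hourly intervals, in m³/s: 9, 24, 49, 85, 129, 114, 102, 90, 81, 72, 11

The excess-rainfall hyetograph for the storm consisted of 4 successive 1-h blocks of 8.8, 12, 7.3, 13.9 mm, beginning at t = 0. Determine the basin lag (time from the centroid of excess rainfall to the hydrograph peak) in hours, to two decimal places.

t_L ≈ 1.87 h

Centroid of excess rainfall: t_c = Σ P_i·t̄_i / ΣP_i = 2.1262 h (block centres at 0.5, 1.5, 2.5, 3.5 h).
Hydrograph peak occurs at t = 4 h, so basin lag t_L = 4 − 2.1262 = 1.87 h.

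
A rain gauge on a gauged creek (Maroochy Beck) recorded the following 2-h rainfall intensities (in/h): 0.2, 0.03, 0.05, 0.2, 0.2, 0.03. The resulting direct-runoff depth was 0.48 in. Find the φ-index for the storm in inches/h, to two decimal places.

Only the 3 blocks with intensity above φ contribute runoff: 0.2, 0.2, 0.2 in/h.
Σ(I−φ)·Δt = d  ⇒  (0.2+0.2+0.2 − 3φ)·2 = 0.48
φ = (0.6000 − 0.48/2) / 3 = 0.12 in/h.

φ ≈ 0.12 in/h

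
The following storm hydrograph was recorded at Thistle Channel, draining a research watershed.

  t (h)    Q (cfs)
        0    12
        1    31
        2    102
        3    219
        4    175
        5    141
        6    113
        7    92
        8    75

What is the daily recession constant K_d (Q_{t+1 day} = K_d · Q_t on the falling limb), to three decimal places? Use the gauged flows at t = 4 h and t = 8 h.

Between t = 4 h and t = 8 h the flow falls from 175 to 75 cfs over 4×1 h = 4 h.
Per-interval ratio K = (75/175)^(1/4) = 0.8091; K_d = K^(24/1) = 0.006.

K_d ≈ 0.006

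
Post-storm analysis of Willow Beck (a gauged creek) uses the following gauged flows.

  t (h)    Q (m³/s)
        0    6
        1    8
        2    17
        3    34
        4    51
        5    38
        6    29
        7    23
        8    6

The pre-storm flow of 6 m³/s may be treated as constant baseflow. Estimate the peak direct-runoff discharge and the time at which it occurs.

Q_p = 45.0 m³/s at t = 4 h

Subtracting baseflow gives direct-runoff ordinates: 0.0, 2.0, 11.0, 28.0, 45.0, 32.0, 23.0, 17.0, 0.0 m³/s.
The maximum is 45.0 m³/s, occurring at the reading for t = 4 h.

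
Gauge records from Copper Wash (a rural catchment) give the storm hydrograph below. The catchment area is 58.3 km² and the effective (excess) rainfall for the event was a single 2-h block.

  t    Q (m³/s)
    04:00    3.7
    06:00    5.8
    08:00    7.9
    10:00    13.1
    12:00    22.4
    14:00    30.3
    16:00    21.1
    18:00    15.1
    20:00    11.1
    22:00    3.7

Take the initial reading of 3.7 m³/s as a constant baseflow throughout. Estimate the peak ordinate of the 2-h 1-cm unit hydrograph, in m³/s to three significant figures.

Direct runoff: 0.0, 2.1, 4.2, 9.4, 18.7, 26.6, 17.4, 11.4, 7.4, 0.0 m³/s; ΣQ_DR = 97.20 m³/s, peak = 26.6 m³/s.
Runoff depth d = ΣQ_DR·Δt / A = 97.20 × 7200 / (58.3 km²) = 12.00 mm.
The 1-cm UH is the DRH scaled by (10 mm)/d, so U_p = 26.6 × 10/12.00 = 22.2 m³/s.

U_p ≈ 22.2 m³/s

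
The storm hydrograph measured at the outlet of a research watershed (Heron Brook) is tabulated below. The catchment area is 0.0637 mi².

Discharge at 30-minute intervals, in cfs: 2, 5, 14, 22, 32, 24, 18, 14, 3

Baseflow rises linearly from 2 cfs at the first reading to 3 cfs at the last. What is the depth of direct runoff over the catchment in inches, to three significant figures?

Direct runoff: 0.00, 2.88, 11.75, 19.62, 29.50, 21.38, 15.25, 11.12, 0.00 cfs; ΣQ_DR = 111.5 cfs.
V = ΣQ_DR · Δt = 111.5 × 1800 s = 2.007 × 10^5 ft³.
Over A = 0.0637 mi², depth = V / A = 1.36 in.

d ≈ 1.36 in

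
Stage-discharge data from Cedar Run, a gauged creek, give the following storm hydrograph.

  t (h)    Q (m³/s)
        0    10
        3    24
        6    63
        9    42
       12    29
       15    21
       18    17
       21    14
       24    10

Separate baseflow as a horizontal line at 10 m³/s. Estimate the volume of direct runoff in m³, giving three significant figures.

V ≈ 1.51 × 10^6 m³

Direct-runoff ordinates (Q − Q_b): 0.0, 14.0, 53.0, 32.0, 19.0, 11.0, 7.0, 4.0, 0.0 m³/s.
ΣQ_DR = 140.0 m³/s.
With Δt = 3 h = 10800 s, V = ΣQ_DR · Δt = 140.0 × 10800 = 1.51 × 10^6 m³.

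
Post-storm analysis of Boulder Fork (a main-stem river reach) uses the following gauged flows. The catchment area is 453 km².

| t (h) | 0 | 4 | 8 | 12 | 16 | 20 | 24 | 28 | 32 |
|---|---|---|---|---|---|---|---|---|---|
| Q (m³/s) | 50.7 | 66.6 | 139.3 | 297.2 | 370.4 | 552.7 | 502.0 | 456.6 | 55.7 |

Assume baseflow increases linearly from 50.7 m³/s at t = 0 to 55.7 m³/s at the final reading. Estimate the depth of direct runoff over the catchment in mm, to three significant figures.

Direct runoff: 0.00, 15.28, 87.35, 244.62, 317.20, 498.88, 447.55, 401.52, 0.00 m³/s; ΣQ_DR = 2012 m³/s.
V = ΣQ_DR · Δt = 2012 × 14400 s = 2.898 × 10^7 m³.
Over A = 453 km², depth = V / A = 64.0 mm.

d ≈ 64.0 mm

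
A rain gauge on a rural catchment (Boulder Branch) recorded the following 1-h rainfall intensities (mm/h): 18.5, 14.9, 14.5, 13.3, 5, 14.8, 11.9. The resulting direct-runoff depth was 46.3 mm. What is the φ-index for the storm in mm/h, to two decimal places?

Only the 6 blocks with intensity above φ contribute runoff: 18.5, 14.9, 14.5, 13.3, 14.8, 11.9 mm/h.
Σ(I−φ)·Δt = d  ⇒  (18.5+14.9+14.5+13.3+14.8+11.9 − 6φ)·1 = 46.3
φ = (87.90 − 46.3/1) / 6 = 6.93 mm/h.

φ ≈ 6.93 mm/h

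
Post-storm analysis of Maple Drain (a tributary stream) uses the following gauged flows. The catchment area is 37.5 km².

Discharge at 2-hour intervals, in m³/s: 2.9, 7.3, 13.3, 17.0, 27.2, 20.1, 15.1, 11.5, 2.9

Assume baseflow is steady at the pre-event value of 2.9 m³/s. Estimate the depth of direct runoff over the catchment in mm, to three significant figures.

Direct runoff: 0.0, 4.4, 10.4, 14.1, 24.3, 17.2, 12.2, 8.6, 0.0 m³/s; ΣQ_DR = 91.20 m³/s.
V = ΣQ_DR · Δt = 91.20 × 7200 s = 6.566 × 10^5 m³.
Over A = 37.5 km², depth = V / A = 17.5 mm.

d ≈ 17.5 mm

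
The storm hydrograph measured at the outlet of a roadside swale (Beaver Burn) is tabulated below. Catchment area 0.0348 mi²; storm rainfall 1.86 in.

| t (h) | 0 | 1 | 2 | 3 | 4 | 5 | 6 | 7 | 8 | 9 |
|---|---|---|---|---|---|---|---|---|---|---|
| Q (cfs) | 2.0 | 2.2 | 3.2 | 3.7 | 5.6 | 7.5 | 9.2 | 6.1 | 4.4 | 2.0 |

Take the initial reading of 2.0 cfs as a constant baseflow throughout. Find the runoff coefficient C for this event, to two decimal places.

C ≈ 0.62

ΣQ_DR = 25.90 cfs; V = ΣQ_DR·Δt = 93240 ft³.
Runoff depth d = V / A = 1.153 in.
C = d / P = 1.153 / 1.86 = 0.62.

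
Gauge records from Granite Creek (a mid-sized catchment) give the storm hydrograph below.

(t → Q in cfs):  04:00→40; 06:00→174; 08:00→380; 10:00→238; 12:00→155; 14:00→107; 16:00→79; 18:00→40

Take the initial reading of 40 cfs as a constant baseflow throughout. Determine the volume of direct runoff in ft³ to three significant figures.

Direct-runoff ordinates (Q − Q_b): 0.0, 134.0, 340.0, 198.0, 115.0, 67.0, 39.0, 0.0 cfs.
ΣQ_DR = 893.0 cfs.
With Δt = 2 h = 7200 s, V = ΣQ_DR · Δt = 893.0 × 7200 = 6.43 × 10^6 ft³.

V ≈ 6.43 × 10^6 ft³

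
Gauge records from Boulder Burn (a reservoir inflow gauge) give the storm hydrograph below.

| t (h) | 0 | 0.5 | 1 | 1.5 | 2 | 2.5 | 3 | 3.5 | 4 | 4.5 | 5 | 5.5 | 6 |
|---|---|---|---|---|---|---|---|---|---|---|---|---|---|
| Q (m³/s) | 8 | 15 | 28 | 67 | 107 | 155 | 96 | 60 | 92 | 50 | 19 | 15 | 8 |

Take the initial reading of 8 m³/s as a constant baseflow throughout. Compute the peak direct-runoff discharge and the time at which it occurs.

Subtracting baseflow gives direct-runoff ordinates: 0.0, 7.0, 20.0, 59.0, 99.0, 147.0, 88.0, 52.0, 84.0, 42.0, 11.0, 7.0, 0.0 m³/s.
The maximum is 147.0 m³/s, occurring at the reading for t = 2.5 h.

Q_p = 147.0 m³/s at t = 2.5 h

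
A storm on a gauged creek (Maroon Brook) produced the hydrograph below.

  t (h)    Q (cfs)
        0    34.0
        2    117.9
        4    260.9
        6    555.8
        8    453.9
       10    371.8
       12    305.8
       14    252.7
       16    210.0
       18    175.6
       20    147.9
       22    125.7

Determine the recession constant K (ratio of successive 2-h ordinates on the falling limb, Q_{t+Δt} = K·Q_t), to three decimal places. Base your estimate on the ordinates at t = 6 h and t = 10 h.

K ≈ 0.818

Using the recession-limb readings at t = 6 h and t = 10 h: Q falls from 555.8 to 371.8 cfs over 2 intervals.
K = (Q₂/Q₁)^(1/2) = (371.8/555.8)^(1/2) = 0.818.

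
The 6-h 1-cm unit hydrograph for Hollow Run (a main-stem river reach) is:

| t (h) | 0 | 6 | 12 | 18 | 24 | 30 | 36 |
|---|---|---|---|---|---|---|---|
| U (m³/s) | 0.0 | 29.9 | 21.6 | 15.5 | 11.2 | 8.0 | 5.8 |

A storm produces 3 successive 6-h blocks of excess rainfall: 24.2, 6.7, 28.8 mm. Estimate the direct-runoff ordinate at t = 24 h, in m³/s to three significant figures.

By discrete convolution, Q_j = Σ (P_i / 10 mm) · U_{j−i}.
At t = 24 h (j=4): Q = (24.2/10)·11.2 + (6.7/10)·15.5 + (28.8/10)·21.6 = 99.7 m³/s.

Q ≈ 99.7 m³/s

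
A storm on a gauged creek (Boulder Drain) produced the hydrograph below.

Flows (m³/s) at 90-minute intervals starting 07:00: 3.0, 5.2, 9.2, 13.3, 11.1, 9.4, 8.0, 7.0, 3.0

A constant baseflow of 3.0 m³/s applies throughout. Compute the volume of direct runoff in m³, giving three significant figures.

V ≈ 2.28 × 10^5 m³

Direct-runoff ordinates (Q − Q_b): 0.0, 2.2, 6.2, 10.3, 8.1, 6.4, 5.0, 4.0, 0.0 m³/s.
ΣQ_DR = 42.20 m³/s.
With Δt = 1.5 h = 5400 s, V = ΣQ_DR · Δt = 42.20 × 5400 = 2.28 × 10^5 m³.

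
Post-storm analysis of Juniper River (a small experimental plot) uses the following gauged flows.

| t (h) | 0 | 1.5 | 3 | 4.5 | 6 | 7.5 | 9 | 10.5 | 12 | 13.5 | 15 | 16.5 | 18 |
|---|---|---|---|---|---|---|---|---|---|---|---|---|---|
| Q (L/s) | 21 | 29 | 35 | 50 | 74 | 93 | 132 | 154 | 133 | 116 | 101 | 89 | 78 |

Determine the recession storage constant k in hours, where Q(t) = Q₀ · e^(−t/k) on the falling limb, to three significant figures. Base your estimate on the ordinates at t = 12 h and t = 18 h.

On the falling limb, Q drops from 133 to 78 L/s between t = 12 h and t = 18 h (Δt = 6 h).
k = −Δt / ln(Q₂/Q₁) = −6 / ln(78/133) = 11.2 h.

k ≈ 11.2 h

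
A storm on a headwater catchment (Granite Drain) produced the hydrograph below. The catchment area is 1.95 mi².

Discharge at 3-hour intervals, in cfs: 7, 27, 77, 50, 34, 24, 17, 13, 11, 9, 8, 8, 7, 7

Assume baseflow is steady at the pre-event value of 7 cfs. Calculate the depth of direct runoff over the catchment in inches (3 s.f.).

Direct runoff: 0.0, 20.0, 70.0, 43.0, 27.0, 17.0, 10.0, 6.0, 4.0, 2.0, 1.0, 1.0, 0.0, 0.0 cfs; ΣQ_DR = 201.0 cfs.
V = ΣQ_DR · Δt = 201.0 × 10800 s = 2.171 × 10^6 ft³.
Over A = 1.95 mi², depth = V / A = 0.479 in.

d ≈ 0.479 in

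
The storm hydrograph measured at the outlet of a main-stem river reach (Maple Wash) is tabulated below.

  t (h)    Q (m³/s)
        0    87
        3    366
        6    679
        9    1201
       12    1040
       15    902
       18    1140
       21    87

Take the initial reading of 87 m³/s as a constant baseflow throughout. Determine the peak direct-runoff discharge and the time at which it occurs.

Subtracting baseflow gives direct-runoff ordinates: 0.0, 279.0, 592.0, 1114.0, 953.0, 815.0, 1053.0, 0.0 m³/s.
The maximum is 1114.0 m³/s, occurring at the reading for t = 9 h.

Q_p = 1114.0 m³/s at t = 9 h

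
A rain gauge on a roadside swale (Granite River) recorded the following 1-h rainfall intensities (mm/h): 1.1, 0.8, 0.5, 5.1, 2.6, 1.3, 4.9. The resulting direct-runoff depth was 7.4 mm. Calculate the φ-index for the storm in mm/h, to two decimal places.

φ ≈ 1.73 mm/h

Only the 3 blocks with intensity above φ contribute runoff: 5.1, 2.6, 4.9 mm/h.
Σ(I−φ)·Δt = d  ⇒  (5.1+2.6+4.9 − 3φ)·1 = 7.4
φ = (12.60 − 7.4/1) / 3 = 1.73 mm/h.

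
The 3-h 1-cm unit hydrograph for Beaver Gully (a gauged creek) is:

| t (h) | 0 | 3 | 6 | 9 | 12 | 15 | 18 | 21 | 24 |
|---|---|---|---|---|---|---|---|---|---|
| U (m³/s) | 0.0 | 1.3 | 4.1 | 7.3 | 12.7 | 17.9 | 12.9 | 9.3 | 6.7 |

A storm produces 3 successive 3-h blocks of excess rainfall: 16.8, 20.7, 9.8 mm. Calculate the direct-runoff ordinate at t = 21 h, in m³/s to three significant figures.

Q ≈ 59.9 m³/s

By discrete convolution, Q_j = Σ (P_i / 10 mm) · U_{j−i}.
At t = 21 h (j=7): Q = (16.8/10)·9.3 + (20.7/10)·12.9 + (9.8/10)·17.9 = 59.9 m³/s.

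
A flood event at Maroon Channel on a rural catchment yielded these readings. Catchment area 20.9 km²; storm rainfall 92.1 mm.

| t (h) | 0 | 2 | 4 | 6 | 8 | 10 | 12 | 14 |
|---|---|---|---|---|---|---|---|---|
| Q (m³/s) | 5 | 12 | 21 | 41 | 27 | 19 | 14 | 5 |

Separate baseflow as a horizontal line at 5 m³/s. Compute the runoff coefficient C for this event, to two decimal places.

C ≈ 0.39

ΣQ_DR = 104.0 m³/s; V = ΣQ_DR·Δt = 7.488 × 10^5 m³.
Runoff depth d = V / A = 35.83 mm.
C = d / P = 35.83 / 92.1 = 0.39.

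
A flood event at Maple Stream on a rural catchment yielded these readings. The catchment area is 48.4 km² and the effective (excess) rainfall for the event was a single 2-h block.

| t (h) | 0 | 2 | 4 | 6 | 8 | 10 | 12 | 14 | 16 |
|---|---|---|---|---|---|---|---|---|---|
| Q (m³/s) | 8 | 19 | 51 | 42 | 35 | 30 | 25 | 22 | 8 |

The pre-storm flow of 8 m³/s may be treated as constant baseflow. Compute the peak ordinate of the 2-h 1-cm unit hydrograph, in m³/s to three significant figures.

Direct runoff: 0.0, 11.0, 43.0, 34.0, 27.0, 22.0, 17.0, 14.0, 0.0 m³/s; ΣQ_DR = 168.0 m³/s, peak = 43.0 m³/s.
Runoff depth d = ΣQ_DR·Δt / A = 168.0 × 7200 / (48.4 km²) = 24.99 mm.
The 1-cm UH is the DRH scaled by (10 mm)/d, so U_p = 43.0 × 10/24.99 = 17.2 m³/s.

U_p ≈ 17.2 m³/s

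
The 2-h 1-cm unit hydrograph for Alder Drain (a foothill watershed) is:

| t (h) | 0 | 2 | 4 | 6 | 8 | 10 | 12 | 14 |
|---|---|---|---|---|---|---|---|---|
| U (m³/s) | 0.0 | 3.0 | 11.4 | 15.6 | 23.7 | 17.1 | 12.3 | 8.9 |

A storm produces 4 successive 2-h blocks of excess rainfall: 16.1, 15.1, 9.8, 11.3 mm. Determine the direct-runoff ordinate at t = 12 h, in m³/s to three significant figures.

By discrete convolution, Q_j = Σ (P_i / 10 mm) · U_{j−i}.
At t = 12 h (j=6): Q = (16.1/10)·12.3 + (15.1/10)·17.1 + (9.8/10)·23.7 + (11.3/10)·15.6 = 86.5 m³/s.

Q ≈ 86.5 m³/s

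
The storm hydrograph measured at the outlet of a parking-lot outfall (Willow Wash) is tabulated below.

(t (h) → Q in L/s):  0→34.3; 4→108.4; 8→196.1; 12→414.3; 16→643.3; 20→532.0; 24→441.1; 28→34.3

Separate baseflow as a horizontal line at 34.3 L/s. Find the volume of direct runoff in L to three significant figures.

V ≈ 3.07 × 10^7 L

Direct-runoff ordinates (Q − Q_b): 0.0, 74.1, 161.8, 380.0, 609.0, 497.7, 406.8, 0.0 L/s.
ΣQ_DR = 2129 L/s.
With Δt = 4 h = 14400 s, V = ΣQ_DR · Δt = 2129 × 14400 = 3.07 × 10^7 L.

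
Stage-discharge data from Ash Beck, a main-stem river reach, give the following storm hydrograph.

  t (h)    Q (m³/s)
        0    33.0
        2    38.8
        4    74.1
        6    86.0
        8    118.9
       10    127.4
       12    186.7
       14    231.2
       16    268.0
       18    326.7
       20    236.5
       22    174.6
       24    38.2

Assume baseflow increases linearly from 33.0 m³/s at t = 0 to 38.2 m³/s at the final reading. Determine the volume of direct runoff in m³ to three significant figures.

Direct-runoff ordinates (Q − Q_b): 0.00, 5.37, 40.23, 51.70, 84.17, 92.23, 151.10, 195.17, 231.53, 289.80, 199.17, 136.83, 0.00 m³/s.
ΣQ_DR = 1477 m³/s.
With Δt = 2 h = 7200 s, V = ΣQ_DR · Δt = 1477 × 7200 = 1.06 × 10^7 m³.

V ≈ 1.06 × 10^7 m³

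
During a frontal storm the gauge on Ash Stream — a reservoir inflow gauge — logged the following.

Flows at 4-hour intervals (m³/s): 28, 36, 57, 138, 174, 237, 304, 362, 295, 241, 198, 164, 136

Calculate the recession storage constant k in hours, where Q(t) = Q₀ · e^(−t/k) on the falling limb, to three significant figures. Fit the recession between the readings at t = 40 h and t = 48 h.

On the falling limb, Q drops from 198 to 136 m³/s between t = 40 h and t = 48 h (Δt = 8 h).
k = −Δt / ln(Q₂/Q₁) = −8 / ln(136/198) = 21.3 h.

k ≈ 21.3 h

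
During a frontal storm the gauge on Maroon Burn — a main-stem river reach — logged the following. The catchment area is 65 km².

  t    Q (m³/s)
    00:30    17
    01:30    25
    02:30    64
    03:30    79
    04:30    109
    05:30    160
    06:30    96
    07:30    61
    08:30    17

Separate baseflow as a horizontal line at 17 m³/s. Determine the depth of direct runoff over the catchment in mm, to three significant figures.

Direct runoff: 0.0, 8.0, 47.0, 62.0, 92.0, 143.0, 79.0, 44.0, 0.0 m³/s; ΣQ_DR = 475.0 m³/s.
V = ΣQ_DR · Δt = 475.0 × 3600 s = 1.710 × 10^6 m³.
Over A = 65 km², depth = V / A = 26.3 mm.

d ≈ 26.3 mm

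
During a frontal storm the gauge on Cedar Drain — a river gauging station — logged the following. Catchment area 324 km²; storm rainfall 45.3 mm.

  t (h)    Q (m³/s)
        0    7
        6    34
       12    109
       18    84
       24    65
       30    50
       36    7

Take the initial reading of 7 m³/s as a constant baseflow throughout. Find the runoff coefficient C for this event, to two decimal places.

C ≈ 0.45

ΣQ_DR = 307.0 m³/s; V = ΣQ_DR·Δt = 6.631 × 10^6 m³.
Runoff depth d = V / A = 20.47 mm.
C = d / P = 20.47 / 45.3 = 0.45.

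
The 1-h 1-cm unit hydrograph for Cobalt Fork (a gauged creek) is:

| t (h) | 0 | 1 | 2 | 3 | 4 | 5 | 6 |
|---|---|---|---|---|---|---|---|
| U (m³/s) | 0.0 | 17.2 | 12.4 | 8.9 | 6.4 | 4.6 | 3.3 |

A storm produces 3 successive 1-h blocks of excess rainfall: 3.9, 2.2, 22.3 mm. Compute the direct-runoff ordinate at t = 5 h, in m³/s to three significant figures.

Q ≈ 23.0 m³/s

By discrete convolution, Q_j = Σ (P_i / 10 mm) · U_{j−i}.
At t = 5 h (j=5): Q = (3.9/10)·4.6 + (2.2/10)·6.4 + (22.3/10)·8.9 = 23.0 m³/s.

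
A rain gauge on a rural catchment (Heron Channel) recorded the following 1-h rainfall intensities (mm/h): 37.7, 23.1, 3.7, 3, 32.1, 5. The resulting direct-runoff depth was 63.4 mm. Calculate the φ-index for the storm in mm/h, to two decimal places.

φ ≈ 9.83 mm/h

Only the 3 blocks with intensity above φ contribute runoff: 37.7, 23.1, 32.1 mm/h.
Σ(I−φ)·Δt = d  ⇒  (37.7+23.1+32.1 − 3φ)·1 = 63.4
φ = (92.90 − 63.4/1) / 3 = 9.83 mm/h.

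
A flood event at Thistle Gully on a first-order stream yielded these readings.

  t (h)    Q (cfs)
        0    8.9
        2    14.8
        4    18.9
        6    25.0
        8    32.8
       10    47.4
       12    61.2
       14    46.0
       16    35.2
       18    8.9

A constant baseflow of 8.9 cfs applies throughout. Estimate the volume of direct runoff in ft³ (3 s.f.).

V ≈ 1.51 × 10^6 ft³

Direct-runoff ordinates (Q − Q_b): 0.0, 5.9, 10.0, 16.1, 23.9, 38.5, 52.3, 37.1, 26.3, 0.0 cfs.
ΣQ_DR = 210.1 cfs.
With Δt = 2 h = 7200 s, V = ΣQ_DR · Δt = 210.1 × 7200 = 1.51 × 10^6 ft³.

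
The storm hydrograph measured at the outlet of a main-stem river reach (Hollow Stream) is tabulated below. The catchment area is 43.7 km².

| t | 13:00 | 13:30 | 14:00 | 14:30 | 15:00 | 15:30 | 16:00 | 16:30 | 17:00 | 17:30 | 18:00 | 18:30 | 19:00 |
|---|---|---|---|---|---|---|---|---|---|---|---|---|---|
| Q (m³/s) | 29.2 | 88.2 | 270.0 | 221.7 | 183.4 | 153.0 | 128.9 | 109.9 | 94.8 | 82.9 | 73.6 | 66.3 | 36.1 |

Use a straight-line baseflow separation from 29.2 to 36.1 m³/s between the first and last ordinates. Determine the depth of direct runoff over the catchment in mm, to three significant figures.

Direct runoff: 0.00, 58.42, 239.65, 190.78, 151.90, 120.92, 96.25, 76.67, 61.00, 48.52, 38.65, 30.77, 0.00 m³/s; ΣQ_DR = 1114 m³/s.
V = ΣQ_DR · Δt = 1114 × 1800 s = 2.004 × 10^6 m³.
Over A = 43.7 km², depth = V / A = 45.9 mm.

d ≈ 45.9 mm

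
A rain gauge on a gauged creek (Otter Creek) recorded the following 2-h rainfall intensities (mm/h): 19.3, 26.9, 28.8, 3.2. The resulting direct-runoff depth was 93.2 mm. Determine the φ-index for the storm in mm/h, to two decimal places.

φ ≈ 9.47 mm/h

Only the 3 blocks with intensity above φ contribute runoff: 19.3, 26.9, 28.8 mm/h.
Σ(I−φ)·Δt = d  ⇒  (19.3+26.9+28.8 − 3φ)·2 = 93.2
φ = (75.00 − 93.2/2) / 3 = 9.47 mm/h.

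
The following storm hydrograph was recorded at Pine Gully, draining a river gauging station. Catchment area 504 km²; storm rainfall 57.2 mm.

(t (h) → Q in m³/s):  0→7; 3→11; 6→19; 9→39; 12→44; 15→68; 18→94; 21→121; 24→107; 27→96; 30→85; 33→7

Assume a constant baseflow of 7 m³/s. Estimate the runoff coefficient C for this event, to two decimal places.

C ≈ 0.23

ΣQ_DR = 614.0 m³/s; V = ΣQ_DR·Δt = 6.631 × 10^6 m³.
Runoff depth d = V / A = 13.16 mm.
C = d / P = 13.16 / 57.2 = 0.23.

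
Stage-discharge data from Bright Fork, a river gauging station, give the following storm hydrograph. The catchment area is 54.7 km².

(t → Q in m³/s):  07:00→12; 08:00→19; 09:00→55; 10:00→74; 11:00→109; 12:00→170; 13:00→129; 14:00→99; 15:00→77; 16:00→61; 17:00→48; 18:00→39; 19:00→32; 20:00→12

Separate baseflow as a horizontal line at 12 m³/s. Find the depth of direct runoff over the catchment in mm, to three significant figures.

d ≈ 50.5 mm

Direct runoff: 0.0, 7.0, 43.0, 62.0, 97.0, 158.0, 117.0, 87.0, 65.0, 49.0, 36.0, 27.0, 20.0, 0.0 m³/s; ΣQ_DR = 768.0 m³/s.
V = ΣQ_DR · Δt = 768.0 × 3600 s = 2.765 × 10^6 m³.
Over A = 54.7 km², depth = V / A = 50.5 mm.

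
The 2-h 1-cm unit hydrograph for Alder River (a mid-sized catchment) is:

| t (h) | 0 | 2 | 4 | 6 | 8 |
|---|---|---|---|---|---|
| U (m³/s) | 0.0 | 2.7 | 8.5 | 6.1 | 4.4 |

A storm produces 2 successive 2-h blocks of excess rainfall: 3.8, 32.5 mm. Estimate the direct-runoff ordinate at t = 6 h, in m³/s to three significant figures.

Q ≈ 29.9 m³/s

By discrete convolution, Q_j = Σ (P_i / 10 mm) · U_{j−i}.
At t = 6 h (j=3): Q = (3.8/10)·6.1 + (32.5/10)·8.5 = 29.9 m³/s.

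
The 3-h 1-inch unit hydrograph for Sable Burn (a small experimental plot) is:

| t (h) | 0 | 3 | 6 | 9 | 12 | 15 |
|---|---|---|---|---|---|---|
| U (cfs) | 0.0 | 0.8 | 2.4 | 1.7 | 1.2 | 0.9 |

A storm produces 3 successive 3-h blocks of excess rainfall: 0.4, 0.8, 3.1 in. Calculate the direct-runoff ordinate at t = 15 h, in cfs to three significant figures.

By discrete convolution, Q_j = Σ (P_i / 1 in) · U_{j−i}.
At t = 15 h (j=5): Q = (0.4/1)·0.9 + (0.8/1)·1.2 + (3.1/1)·1.7 = 6.59 cfs.

Q ≈ 6.59 cfs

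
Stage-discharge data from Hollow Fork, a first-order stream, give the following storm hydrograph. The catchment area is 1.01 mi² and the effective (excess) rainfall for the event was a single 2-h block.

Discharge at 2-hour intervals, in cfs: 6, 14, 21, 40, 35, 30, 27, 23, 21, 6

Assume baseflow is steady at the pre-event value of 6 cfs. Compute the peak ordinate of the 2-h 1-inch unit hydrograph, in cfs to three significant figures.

U_p ≈ 68.0 cfs

Direct runoff: 0.0, 8.0, 15.0, 34.0, 29.0, 24.0, 21.0, 17.0, 15.0, 0.0 cfs; ΣQ_DR = 163.0 cfs, peak = 34.0 cfs.
Runoff depth d = ΣQ_DR·Δt / A = 163.0 × 7200 / (1.01 mi²) = 0.5002 in.
The 1-inch UH is the DRH scaled by (1 in)/d, so U_p = 34.0 × 1/0.5002 = 68.0 cfs.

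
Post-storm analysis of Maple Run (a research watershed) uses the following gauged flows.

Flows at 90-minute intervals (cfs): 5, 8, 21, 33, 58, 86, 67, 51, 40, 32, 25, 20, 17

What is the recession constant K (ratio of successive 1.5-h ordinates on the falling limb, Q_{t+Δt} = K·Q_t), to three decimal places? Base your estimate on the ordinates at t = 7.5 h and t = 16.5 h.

K ≈ 0.784

Using the recession-limb readings at t = 7.5 h and t = 16.5 h: Q falls from 86 to 20 cfs over 6 intervals.
K = (Q₂/Q₁)^(1/6) = (20/86)^(1/6) = 0.784.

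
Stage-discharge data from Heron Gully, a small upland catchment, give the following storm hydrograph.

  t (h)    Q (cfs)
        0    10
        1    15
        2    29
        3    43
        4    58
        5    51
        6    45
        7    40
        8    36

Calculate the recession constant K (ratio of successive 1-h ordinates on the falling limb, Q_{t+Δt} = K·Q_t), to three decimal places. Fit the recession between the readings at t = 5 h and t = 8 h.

K ≈ 0.890

Using the recession-limb readings at t = 5 h and t = 8 h: Q falls from 51 to 36 cfs over 3 intervals.
K = (Q₂/Q₁)^(1/3) = (36/51)^(1/3) = 0.890.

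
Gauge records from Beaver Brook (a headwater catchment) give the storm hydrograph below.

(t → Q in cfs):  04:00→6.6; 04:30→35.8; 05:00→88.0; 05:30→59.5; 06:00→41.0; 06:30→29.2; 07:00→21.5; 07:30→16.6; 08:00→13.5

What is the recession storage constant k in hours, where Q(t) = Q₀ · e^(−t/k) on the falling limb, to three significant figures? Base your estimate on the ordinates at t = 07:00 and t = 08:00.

k ≈ 2.15 h

On the falling limb, Q drops from 21.5 to 13.5 cfs between t = 07:00 and t = 08:00 (Δt = 1 h).
k = −Δt / ln(Q₂/Q₁) = −1 / ln(13.5/21.5) = 2.15 h.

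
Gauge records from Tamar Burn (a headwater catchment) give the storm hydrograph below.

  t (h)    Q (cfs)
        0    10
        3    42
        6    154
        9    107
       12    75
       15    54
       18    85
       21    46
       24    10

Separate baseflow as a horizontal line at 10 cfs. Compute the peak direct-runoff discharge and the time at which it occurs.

Q_p = 144.0 cfs at t = 6 h

Subtracting baseflow gives direct-runoff ordinates: 0.0, 32.0, 144.0, 97.0, 65.0, 44.0, 75.0, 36.0, 0.0 cfs.
The maximum is 144.0 cfs, occurring at the reading for t = 6 h.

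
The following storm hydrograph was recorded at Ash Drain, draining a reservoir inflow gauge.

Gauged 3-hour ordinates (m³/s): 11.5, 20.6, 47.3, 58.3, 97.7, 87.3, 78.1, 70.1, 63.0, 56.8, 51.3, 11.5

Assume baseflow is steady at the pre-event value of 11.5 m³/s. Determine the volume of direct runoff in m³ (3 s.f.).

Direct-runoff ordinates (Q − Q_b): 0.0, 9.1, 35.8, 46.8, 86.2, 75.8, 66.6, 58.6, 51.5, 45.3, 39.8, 0.0 m³/s.
ΣQ_DR = 515.5 m³/s.
With Δt = 3 h = 10800 s, V = ΣQ_DR · Δt = 515.5 × 10800 = 5.57 × 10^6 m³.

V ≈ 5.57 × 10^6 m³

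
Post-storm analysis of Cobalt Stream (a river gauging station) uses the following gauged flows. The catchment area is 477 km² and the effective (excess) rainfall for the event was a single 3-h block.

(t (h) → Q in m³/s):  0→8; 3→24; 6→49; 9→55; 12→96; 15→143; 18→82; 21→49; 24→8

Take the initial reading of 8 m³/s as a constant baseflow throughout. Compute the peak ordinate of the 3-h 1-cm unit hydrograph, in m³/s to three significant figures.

Direct runoff: 0.0, 16.0, 41.0, 47.0, 88.0, 135.0, 74.0, 41.0, 0.0 m³/s; ΣQ_DR = 442.0 m³/s, peak = 135.0 m³/s.
Runoff depth d = ΣQ_DR·Δt / A = 442.0 × 10800 / (477 km²) = 10.01 mm.
The 1-cm UH is the DRH scaled by (10 mm)/d, so U_p = 135.0 × 10/10.01 = 135 m³/s.

U_p ≈ 135 m³/s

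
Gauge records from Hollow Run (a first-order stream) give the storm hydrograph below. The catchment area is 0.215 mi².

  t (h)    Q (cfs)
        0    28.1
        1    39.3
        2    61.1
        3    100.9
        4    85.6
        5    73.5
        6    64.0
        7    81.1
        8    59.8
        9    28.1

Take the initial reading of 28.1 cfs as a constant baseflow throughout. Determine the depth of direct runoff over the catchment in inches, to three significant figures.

d ≈ 2.45 in

Direct runoff: 0.0, 11.2, 33.0, 72.8, 57.5, 45.4, 35.9, 53.0, 31.7, 0.0 cfs; ΣQ_DR = 340.5 cfs.
V = ΣQ_DR · Δt = 340.5 × 3600 s = 1.226 × 10^6 ft³.
Over A = 0.215 mi², depth = V / A = 2.45 in.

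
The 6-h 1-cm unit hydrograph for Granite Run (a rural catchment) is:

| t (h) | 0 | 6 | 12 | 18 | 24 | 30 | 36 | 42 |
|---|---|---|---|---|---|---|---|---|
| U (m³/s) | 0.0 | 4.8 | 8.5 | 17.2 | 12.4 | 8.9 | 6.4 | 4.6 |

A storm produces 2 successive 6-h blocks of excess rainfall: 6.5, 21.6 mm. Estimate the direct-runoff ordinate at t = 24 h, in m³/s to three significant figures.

Q ≈ 45.2 m³/s

By discrete convolution, Q_j = Σ (P_i / 10 mm) · U_{j−i}.
At t = 24 h (j=4): Q = (6.5/10)·12.4 + (21.6/10)·17.2 = 45.2 m³/s.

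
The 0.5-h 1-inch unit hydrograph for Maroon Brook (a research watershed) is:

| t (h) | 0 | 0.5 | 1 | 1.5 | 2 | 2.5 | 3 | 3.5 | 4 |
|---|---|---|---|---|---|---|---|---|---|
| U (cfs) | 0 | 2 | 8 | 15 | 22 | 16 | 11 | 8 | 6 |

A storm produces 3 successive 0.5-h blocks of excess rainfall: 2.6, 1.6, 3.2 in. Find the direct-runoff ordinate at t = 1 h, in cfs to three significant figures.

Q ≈ 24.0 cfs

By discrete convolution, Q_j = Σ (P_i / 1 in) · U_{j−i}.
At t = 1 h (j=2): Q = (2.6/1)·8 + (1.6/1)·2 + (3.2/1)·0 = 24.0 cfs.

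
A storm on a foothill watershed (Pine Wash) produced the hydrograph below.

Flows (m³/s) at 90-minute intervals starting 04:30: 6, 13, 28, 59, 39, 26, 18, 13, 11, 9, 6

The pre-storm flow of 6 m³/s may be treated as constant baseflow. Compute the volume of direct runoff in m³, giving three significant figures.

V ≈ 8.75 × 10^5 m³

Direct-runoff ordinates (Q − Q_b): 0.0, 7.0, 22.0, 53.0, 33.0, 20.0, 12.0, 7.0, 5.0, 3.0, 0.0 m³/s.
ΣQ_DR = 162.0 m³/s.
With Δt = 1.5 h = 5400 s, V = ΣQ_DR · Δt = 162.0 × 5400 = 8.75 × 10^5 m³.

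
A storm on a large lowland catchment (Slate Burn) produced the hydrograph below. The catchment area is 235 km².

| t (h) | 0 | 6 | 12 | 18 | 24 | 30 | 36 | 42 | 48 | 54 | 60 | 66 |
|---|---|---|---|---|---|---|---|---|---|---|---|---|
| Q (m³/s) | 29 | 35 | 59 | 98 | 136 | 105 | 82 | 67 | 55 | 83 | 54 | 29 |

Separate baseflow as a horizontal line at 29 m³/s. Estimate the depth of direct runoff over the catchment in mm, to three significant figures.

d ≈ 44.5 mm

Direct runoff: 0.0, 6.0, 30.0, 69.0, 107.0, 76.0, 53.0, 38.0, 26.0, 54.0, 25.0, 0.0 m³/s; ΣQ_DR = 484.0 m³/s.
V = ΣQ_DR · Δt = 484.0 × 21600 s = 1.045 × 10^7 m³.
Over A = 235 km², depth = V / A = 44.5 mm.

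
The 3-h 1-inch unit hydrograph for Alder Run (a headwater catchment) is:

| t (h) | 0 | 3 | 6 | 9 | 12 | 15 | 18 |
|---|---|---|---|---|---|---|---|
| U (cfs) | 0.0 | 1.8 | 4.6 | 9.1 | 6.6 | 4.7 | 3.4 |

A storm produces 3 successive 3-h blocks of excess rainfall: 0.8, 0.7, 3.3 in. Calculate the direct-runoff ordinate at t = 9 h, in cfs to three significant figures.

Q ≈ 16.4 cfs

By discrete convolution, Q_j = Σ (P_i / 1 in) · U_{j−i}.
At t = 9 h (j=3): Q = (0.8/1)·9.1 + (0.7/1)·4.6 + (3.3/1)·1.8 = 16.4 cfs.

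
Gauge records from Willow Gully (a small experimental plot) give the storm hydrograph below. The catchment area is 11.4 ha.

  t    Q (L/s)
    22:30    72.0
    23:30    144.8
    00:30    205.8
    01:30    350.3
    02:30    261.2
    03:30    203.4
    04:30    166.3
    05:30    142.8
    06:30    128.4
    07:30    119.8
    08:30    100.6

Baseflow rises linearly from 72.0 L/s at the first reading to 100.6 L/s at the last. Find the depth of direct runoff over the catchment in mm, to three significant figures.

d ≈ 29.9 mm

Direct runoff: 0.00, 69.94, 128.08, 269.72, 177.76, 117.10, 77.14, 50.78, 33.52, 22.06, 0.00 L/s; ΣQ_DR = 946.1 L/s.
V = ΣQ_DR · Δt = 946.1 × 3600 s = 3.406 × 10^6 L.
Over A = 11.4 ha, depth = V / A = 29.9 mm.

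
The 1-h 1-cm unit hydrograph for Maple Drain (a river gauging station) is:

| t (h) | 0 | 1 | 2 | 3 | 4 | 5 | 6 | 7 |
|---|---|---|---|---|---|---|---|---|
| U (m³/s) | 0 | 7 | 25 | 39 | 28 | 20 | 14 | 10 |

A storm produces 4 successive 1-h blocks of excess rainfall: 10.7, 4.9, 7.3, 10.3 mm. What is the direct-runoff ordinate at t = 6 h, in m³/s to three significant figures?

Q ≈ 85.4 m³/s

By discrete convolution, Q_j = Σ (P_i / 10 mm) · U_{j−i}.
At t = 6 h (j=6): Q = (10.7/10)·14 + (4.9/10)·20 + (7.3/10)·28 + (10.3/10)·39 = 85.4 m³/s.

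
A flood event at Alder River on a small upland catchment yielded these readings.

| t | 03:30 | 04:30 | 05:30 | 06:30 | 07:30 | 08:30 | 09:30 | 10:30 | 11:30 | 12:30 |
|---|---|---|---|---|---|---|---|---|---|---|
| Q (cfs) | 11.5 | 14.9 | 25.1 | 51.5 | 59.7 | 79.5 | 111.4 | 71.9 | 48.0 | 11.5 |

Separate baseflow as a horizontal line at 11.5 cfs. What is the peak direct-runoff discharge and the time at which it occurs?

Subtracting baseflow gives direct-runoff ordinates: 0.0, 3.4, 13.6, 40.0, 48.2, 68.0, 99.9, 60.4, 36.5, 0.0 cfs.
The maximum is 99.9 cfs, occurring at the reading for t = 09:30.

Q_p = 99.9 cfs at t = 09:30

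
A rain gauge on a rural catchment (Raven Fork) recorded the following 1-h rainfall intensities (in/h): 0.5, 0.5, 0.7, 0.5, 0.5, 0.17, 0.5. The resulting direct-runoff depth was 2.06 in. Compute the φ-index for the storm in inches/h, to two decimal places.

Only the 6 blocks with intensity above φ contribute runoff: 0.5, 0.5, 0.7, 0.5, 0.5, 0.5 in/h.
Σ(I−φ)·Δt = d  ⇒  (0.5+0.5+0.7+0.5+0.5+0.5 − 6φ)·1 = 2.06
φ = (3.200 − 2.06/1) / 6 = 0.19 in/h.

φ ≈ 0.19 in/h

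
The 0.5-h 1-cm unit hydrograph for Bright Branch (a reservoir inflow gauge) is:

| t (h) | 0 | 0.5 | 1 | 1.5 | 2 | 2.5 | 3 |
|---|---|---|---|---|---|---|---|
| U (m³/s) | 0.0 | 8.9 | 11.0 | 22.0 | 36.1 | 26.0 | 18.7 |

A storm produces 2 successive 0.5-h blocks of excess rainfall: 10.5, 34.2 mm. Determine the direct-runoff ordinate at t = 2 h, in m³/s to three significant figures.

Q ≈ 113 m³/s

By discrete convolution, Q_j = Σ (P_i / 10 mm) · U_{j−i}.
At t = 2 h (j=4): Q = (10.5/10)·36.1 + (34.2/10)·22.0 = 113 m³/s.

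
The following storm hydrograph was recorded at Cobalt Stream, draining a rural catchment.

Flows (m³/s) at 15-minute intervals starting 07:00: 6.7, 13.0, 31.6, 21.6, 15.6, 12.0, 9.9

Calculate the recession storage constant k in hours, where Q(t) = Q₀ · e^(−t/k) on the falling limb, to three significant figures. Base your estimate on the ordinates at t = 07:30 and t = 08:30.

k ≈ 0.862 h

On the falling limb, Q drops from 31.6 to 9.9 m³/s between t = 07:30 and t = 08:30 (Δt = 1 h).
k = −Δt / ln(Q₂/Q₁) = −1 / ln(9.9/31.6) = 0.862 h.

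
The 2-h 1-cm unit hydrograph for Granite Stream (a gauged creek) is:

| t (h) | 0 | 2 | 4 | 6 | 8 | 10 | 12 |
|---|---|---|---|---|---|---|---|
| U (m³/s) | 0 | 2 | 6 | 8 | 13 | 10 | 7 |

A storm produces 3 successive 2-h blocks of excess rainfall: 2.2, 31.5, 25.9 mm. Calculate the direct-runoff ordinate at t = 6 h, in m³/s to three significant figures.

By discrete convolution, Q_j = Σ (P_i / 10 mm) · U_{j−i}.
At t = 6 h (j=3): Q = (2.2/10)·8 + (31.5/10)·6 + (25.9/10)·2 = 25.8 m³/s.

Q ≈ 25.8 m³/s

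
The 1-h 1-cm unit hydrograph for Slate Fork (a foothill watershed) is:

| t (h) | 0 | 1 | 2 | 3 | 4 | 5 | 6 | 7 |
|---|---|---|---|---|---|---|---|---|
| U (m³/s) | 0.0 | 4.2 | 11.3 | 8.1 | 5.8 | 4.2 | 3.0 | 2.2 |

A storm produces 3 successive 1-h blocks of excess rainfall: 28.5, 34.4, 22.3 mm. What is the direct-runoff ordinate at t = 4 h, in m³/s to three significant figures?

By discrete convolution, Q_j = Σ (P_i / 10 mm) · U_{j−i}.
At t = 4 h (j=4): Q = (28.5/10)·5.8 + (34.4/10)·8.1 + (22.3/10)·11.3 = 69.6 m³/s.

Q ≈ 69.6 m³/s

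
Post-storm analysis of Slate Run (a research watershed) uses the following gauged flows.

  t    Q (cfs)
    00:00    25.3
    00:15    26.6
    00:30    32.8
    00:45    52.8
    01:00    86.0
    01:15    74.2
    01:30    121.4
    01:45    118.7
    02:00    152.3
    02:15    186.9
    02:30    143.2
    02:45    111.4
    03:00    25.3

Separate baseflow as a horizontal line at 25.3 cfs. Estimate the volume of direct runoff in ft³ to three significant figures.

Direct-runoff ordinates (Q − Q_b): 0.0, 1.3, 7.5, 27.5, 60.7, 48.9, 96.1, 93.4, 127.0, 161.6, 117.9, 86.1, 0.0 cfs.
ΣQ_DR = 828.0 cfs.
With Δt = 0.25 h = 900 s, V = ΣQ_DR · Δt = 828.0 × 900 = 7.45 × 10^5 ft³.

V ≈ 7.45 × 10^5 ft³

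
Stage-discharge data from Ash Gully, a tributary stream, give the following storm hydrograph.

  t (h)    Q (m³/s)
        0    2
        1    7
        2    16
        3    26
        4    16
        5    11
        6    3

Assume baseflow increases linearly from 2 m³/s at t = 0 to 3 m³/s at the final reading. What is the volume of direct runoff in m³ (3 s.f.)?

Direct-runoff ordinates (Q − Q_b): 0.00, 4.83, 13.67, 23.50, 13.33, 8.17, 0.00 m³/s.
ΣQ_DR = 63.50 m³/s.
With Δt = 1 h = 3600 s, V = ΣQ_DR · Δt = 63.50 × 3600 = 2.29 × 10^5 m³.

V ≈ 2.29 × 10^5 m³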